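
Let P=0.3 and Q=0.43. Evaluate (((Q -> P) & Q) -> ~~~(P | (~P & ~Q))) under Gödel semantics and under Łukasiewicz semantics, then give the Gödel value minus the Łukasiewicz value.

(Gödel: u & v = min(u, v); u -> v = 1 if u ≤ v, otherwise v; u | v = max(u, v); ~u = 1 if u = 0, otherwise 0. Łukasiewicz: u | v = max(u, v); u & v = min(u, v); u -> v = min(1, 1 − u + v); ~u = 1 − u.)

Gödel evaluation:
  (Q -> P): 0.43 > 0.3, so result = 0.3
  ((Q -> P) & Q) = min(0.3, 0.43) = 0.3
  ~P: Gödel ¬ of 0.3 = 0 (operand ≠ 0)
  ~Q: Gödel ¬ of 0.43 = 0 (operand ≠ 0)
  (~P & ~Q) = min(0, 0) = 0
  (P | (~P & ~Q)) = max(0.3, 0) = 0.3
  ~(P | (~P & ~Q)): Gödel ¬ of 0.3 = 0 (operand ≠ 0)
  ~~(P | (~P & ~Q)): Gödel ¬ of 0 = 1 (operand is 0)
  ~~~(P | (~P & ~Q)): Gödel ¬ of 1 = 0 (operand ≠ 0)
  (((Q -> P) & Q) -> ~~~(P | (~P & ~Q))): 0.3 > 0, so result = 0
  Gödel value = 0
Łukasiewicz evaluation:
  (Q -> P): min(1, 1 − 0.43 + 0.3) = 0.87
  ((Q -> P) & Q) = min(0.87, 0.43) = 0.43
  ~P: Łukasiewicz ¬ gives 1 − 0.3 = 0.7
  ~Q: Łukasiewicz ¬ gives 1 − 0.43 = 0.57
  (~P & ~Q) = min(0.7, 0.57) = 0.57
  (P | (~P & ~Q)) = max(0.3, 0.57) = 0.57
  ~(P | (~P & ~Q)): Łukasiewicz ¬ gives 1 − 0.57 = 0.43
  ~~(P | (~P & ~Q)): Łukasiewicz ¬ gives 1 − 0.43 = 0.57
  ~~~(P | (~P & ~Q)): Łukasiewicz ¬ gives 1 − 0.57 = 0.43
  (((Q -> P) & Q) -> ~~~(P | (~P & ~Q))): min(1, 1 − 0.43 + 0.43) = 1
  Łukasiewicz value = 1
Difference: 0 − 1 = -1.00

-1.00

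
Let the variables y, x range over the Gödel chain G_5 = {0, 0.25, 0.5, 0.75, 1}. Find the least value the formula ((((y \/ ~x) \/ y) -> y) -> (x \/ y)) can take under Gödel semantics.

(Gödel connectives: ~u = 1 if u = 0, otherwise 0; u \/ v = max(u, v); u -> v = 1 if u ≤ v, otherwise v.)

The minimum is attained at y = 0, x = 0.25:
  ~x: Gödel ¬ of 0.25 = 0 (operand ≠ 0)
  (y \/ ~x) = max(0, 0) = 0
  ((y \/ ~x) \/ y) = max(0, 0) = 0
  (((y \/ ~x) \/ y) -> y): 0 ≤ 0, so result = 1
  (x \/ y) = max(0.25, 0) = 0.25
  ((((y \/ ~x) \/ y) -> y) -> (x \/ y)): 1 > 0.25, so result = 0.25
Checking all 25 assignments confirms none give a value below 0.25.

0.25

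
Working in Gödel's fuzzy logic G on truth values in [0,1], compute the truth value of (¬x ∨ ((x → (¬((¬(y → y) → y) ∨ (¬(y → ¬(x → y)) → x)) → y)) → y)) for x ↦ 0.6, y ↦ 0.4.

¬x: Gödel ¬ of 0.6 = 0 (operand ≠ 0)
(y → y): 0.4 ≤ 0.4, so result = 1
¬(y → y): Gödel ¬ of 1 = 0 (operand ≠ 0)
(¬(y → y) → y): 0 ≤ 0.4, so result = 1
(x → y): 0.6 > 0.4, so result = 0.4
¬(x → y): Gödel ¬ of 0.4 = 0 (operand ≠ 0)
(y → ¬(x → y)): 0.4 > 0, so result = 0
¬(y → ¬(x → y)): Gödel ¬ of 0 = 1 (operand is 0)
(¬(y → ¬(x → y)) → x): 1 > 0.6, so result = 0.6
((¬(y → y) → y) ∨ (¬(y → ¬(x → y)) → x)) = max(1, 0.6) = 1
¬((¬(y → y) → y) ∨ (¬(y → ¬(x → y)) → x)): Gödel ¬ of 1 = 0 (operand ≠ 0)
(¬((¬(y → y) → y) ∨ (¬(y → ¬(x → y)) → x)) → y): 0 ≤ 0.4, so result = 1
(x → (¬((¬(y → y) → y) ∨ (¬(y → ¬(x → y)) → x)) → y)): 0.6 ≤ 1, so result = 1
((x → (¬((¬(y → y) → y) ∨ (¬(y → ¬(x → y)) → x)) → y)) → y): 1 > 0.4, so result = 0.4
(¬x ∨ ((x → (¬((¬(y → y) → y) ∨ (¬(y → ¬(x → y)) → x)) → y)) → y)) = max(0, 0.4) = 0.4

0.40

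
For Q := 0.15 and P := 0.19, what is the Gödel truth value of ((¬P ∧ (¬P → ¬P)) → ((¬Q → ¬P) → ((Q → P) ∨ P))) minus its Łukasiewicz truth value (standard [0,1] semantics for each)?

0.00

Gödel evaluation:
  ¬P: Gödel ¬ of 0.19 = 0 (operand ≠ 0)
  ¬P: Gödel ¬ of 0.19 = 0 (operand ≠ 0)
  ¬P: Gödel ¬ of 0.19 = 0 (operand ≠ 0)
  (¬P → ¬P): 0 ≤ 0, so result = 1
  (¬P ∧ (¬P → ¬P)) = min(0, 1) = 0
  ¬Q: Gödel ¬ of 0.15 = 0 (operand ≠ 0)
  ¬P: Gödel ¬ of 0.19 = 0 (operand ≠ 0)
  (¬Q → ¬P): 0 ≤ 0, so result = 1
  (Q → P): 0.15 ≤ 0.19, so result = 1
  ((Q → P) ∨ P) = max(1, 0.19) = 1
  ((¬Q → ¬P) → ((Q → P) ∨ P)): 1 ≤ 1, so result = 1
  ((¬P ∧ (¬P → ¬P)) → ((¬Q → ¬P) → ((Q → P) ∨ P))): 0 ≤ 1, so result = 1
  Gödel value = 1
Łukasiewicz evaluation:
  ¬P: Łukasiewicz ¬ gives 1 − 0.19 = 0.81
  ¬P: Łukasiewicz ¬ gives 1 − 0.19 = 0.81
  ¬P: Łukasiewicz ¬ gives 1 − 0.19 = 0.81
  (¬P → ¬P): min(1, 1 − 0.81 + 0.81) = 1
  (¬P ∧ (¬P → ¬P)) = min(0.81, 1) = 0.81
  ¬Q: Łukasiewicz ¬ gives 1 − 0.15 = 0.85
  ¬P: Łukasiewicz ¬ gives 1 − 0.19 = 0.81
  (¬Q → ¬P): min(1, 1 − 0.85 + 0.81) = 0.96
  (Q → P): min(1, 1 − 0.15 + 0.19) = 1
  ((Q → P) ∨ P) = max(1, 0.19) = 1
  ((¬Q → ¬P) → ((Q → P) ∨ P)): min(1, 1 − 0.96 + 1) = 1
  ((¬P ∧ (¬P → ¬P)) → ((¬Q → ¬P) → ((Q → P) ∨ P))): min(1, 1 − 0.81 + 1) = 1
  Łukasiewicz value = 1
Difference: 1 − 1 = 0.00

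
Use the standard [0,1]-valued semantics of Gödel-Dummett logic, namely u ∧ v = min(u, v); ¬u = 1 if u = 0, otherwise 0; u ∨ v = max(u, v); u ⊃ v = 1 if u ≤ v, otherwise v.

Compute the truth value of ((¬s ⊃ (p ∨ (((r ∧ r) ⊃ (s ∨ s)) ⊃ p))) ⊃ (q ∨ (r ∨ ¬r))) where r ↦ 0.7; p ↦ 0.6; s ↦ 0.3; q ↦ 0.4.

¬s: Gödel ¬ of 0.3 = 0 (operand ≠ 0)
(r ∧ r) = min(0.7, 0.7) = 0.7
(s ∨ s) = max(0.3, 0.3) = 0.3
((r ∧ r) ⊃ (s ∨ s)): 0.7 > 0.3, so result = 0.3
(((r ∧ r) ⊃ (s ∨ s)) ⊃ p): 0.3 ≤ 0.6, so result = 1
(p ∨ (((r ∧ r) ⊃ (s ∨ s)) ⊃ p)) = max(0.6, 1) = 1
(¬s ⊃ (p ∨ (((r ∧ r) ⊃ (s ∨ s)) ⊃ p))): 0 ≤ 1, so result = 1
¬r: Gödel ¬ of 0.7 = 0 (operand ≠ 0)
(r ∨ ¬r) = max(0.7, 0) = 0.7
(q ∨ (r ∨ ¬r)) = max(0.4, 0.7) = 0.7
((¬s ⊃ (p ∨ (((r ∧ r) ⊃ (s ∨ s)) ⊃ p))) ⊃ (q ∨ (r ∨ ¬r))): 1 > 0.7, so result = 0.7

0.70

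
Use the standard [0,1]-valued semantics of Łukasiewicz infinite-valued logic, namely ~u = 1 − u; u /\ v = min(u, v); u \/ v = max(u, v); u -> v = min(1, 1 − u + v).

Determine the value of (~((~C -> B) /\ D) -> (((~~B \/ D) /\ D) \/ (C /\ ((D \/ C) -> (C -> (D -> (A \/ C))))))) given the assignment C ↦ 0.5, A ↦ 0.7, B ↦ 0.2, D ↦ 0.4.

0.90

~C: Łukasiewicz ¬ gives 1 − 0.5 = 0.5
(~C -> B): min(1, 1 − 0.5 + 0.2) = 0.7
((~C -> B) /\ D) = min(0.7, 0.4) = 0.4
~((~C -> B) /\ D): Łukasiewicz ¬ gives 1 − 0.4 = 0.6
~B: Łukasiewicz ¬ gives 1 − 0.2 = 0.8
~~B: Łukasiewicz ¬ gives 1 − 0.8 = 0.2
(~~B \/ D) = max(0.2, 0.4) = 0.4
((~~B \/ D) /\ D) = min(0.4, 0.4) = 0.4
(D \/ C) = max(0.4, 0.5) = 0.5
(A \/ C) = max(0.7, 0.5) = 0.7
(D -> (A \/ C)): min(1, 1 − 0.4 + 0.7) = 1
(C -> (D -> (A \/ C))): min(1, 1 − 0.5 + 1) = 1
((D \/ C) -> (C -> (D -> (A \/ C)))): min(1, 1 − 0.5 + 1) = 1
(C /\ ((D \/ C) -> (C -> (D -> (A \/ C))))) = min(0.5, 1) = 0.5
(((~~B \/ D) /\ D) \/ (C /\ ((D \/ C) -> (C -> (D -> (A \/ C)))))) = max(0.4, 0.5) = 0.5
(~((~C -> B) /\ D) -> (((~~B \/ D) /\ D) \/ (C /\ ((D \/ C) -> (C -> (D -> (A \/ C))))))): min(1, 1 − 0.6 + 0.5) = 0.9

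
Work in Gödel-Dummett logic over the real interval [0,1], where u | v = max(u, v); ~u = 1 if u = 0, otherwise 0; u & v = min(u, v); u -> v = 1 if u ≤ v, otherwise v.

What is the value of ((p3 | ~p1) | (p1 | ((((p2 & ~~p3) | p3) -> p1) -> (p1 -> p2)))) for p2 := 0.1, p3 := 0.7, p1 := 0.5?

0.70

~p1: Gödel ¬ of 0.5 = 0 (operand ≠ 0)
(p3 | ~p1) = max(0.7, 0) = 0.7
~p3: Gödel ¬ of 0.7 = 0 (operand ≠ 0)
~~p3: Gödel ¬ of 0 = 1 (operand is 0)
(p2 & ~~p3) = min(0.1, 1) = 0.1
((p2 & ~~p3) | p3) = max(0.1, 0.7) = 0.7
(((p2 & ~~p3) | p3) -> p1): 0.7 > 0.5, so result = 0.5
(p1 -> p2): 0.5 > 0.1, so result = 0.1
((((p2 & ~~p3) | p3) -> p1) -> (p1 -> p2)): 0.5 > 0.1, so result = 0.1
(p1 | ((((p2 & ~~p3) | p3) -> p1) -> (p1 -> p2))) = max(0.5, 0.1) = 0.5
((p3 | ~p1) | (p1 | ((((p2 & ~~p3) | p3) -> p1) -> (p1 -> p2)))) = max(0.7, 0.5) = 0.7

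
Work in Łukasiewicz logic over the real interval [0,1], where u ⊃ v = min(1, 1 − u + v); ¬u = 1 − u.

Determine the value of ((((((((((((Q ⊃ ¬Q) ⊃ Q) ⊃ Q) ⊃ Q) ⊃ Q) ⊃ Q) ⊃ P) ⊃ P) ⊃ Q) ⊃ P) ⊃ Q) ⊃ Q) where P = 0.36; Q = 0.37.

0.37

¬Q: Łukasiewicz ¬ gives 1 − 0.37 = 0.63
(Q ⊃ ¬Q): min(1, 1 − 0.37 + 0.63) = 1
((Q ⊃ ¬Q) ⊃ Q): min(1, 1 − 1 + 0.37) = 0.37
(((Q ⊃ ¬Q) ⊃ Q) ⊃ Q): min(1, 1 − 0.37 + 0.37) = 1
((((Q ⊃ ¬Q) ⊃ Q) ⊃ Q) ⊃ Q): min(1, 1 − 1 + 0.37) = 0.37
(((((Q ⊃ ¬Q) ⊃ Q) ⊃ Q) ⊃ Q) ⊃ Q): min(1, 1 − 0.37 + 0.37) = 1
((((((Q ⊃ ¬Q) ⊃ Q) ⊃ Q) ⊃ Q) ⊃ Q) ⊃ Q): min(1, 1 − 1 + 0.37) = 0.37
(((((((Q ⊃ ¬Q) ⊃ Q) ⊃ Q) ⊃ Q) ⊃ Q) ⊃ Q) ⊃ P): min(1, 1 − 0.37 + 0.36) = 0.99
((((((((Q ⊃ ¬Q) ⊃ Q) ⊃ Q) ⊃ Q) ⊃ Q) ⊃ Q) ⊃ P) ⊃ P): min(1, 1 − 0.99 + 0.36) = 0.37
(((((((((Q ⊃ ¬Q) ⊃ Q) ⊃ Q) ⊃ Q) ⊃ Q) ⊃ Q) ⊃ P) ⊃ P) ⊃ Q): min(1, 1 − 0.37 + 0.37) = 1
((((((((((Q ⊃ ¬Q) ⊃ Q) ⊃ Q) ⊃ Q) ⊃ Q) ⊃ Q) ⊃ P) ⊃ P) ⊃ Q) ⊃ P): min(1, 1 − 1 + 0.36) = 0.36
(((((((((((Q ⊃ ¬Q) ⊃ Q) ⊃ Q) ⊃ Q) ⊃ Q) ⊃ Q) ⊃ P) ⊃ P) ⊃ Q) ⊃ P) ⊃ Q): min(1, 1 − 0.36 + 0.37) = 1
((((((((((((Q ⊃ ¬Q) ⊃ Q) ⊃ Q) ⊃ Q) ⊃ Q) ⊃ Q) ⊃ P) ⊃ P) ⊃ Q) ⊃ P) ⊃ Q) ⊃ Q): min(1, 1 − 1 + 0.37) = 0.37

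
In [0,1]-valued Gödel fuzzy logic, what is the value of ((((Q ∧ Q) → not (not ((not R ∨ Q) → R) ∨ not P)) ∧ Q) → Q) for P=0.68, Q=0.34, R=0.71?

1.00

(Q ∧ Q) = min(0.34, 0.34) = 0.34
not R: Gödel ¬ of 0.71 = 0 (operand ≠ 0)
(not R ∨ Q) = max(0, 0.34) = 0.34
((not R ∨ Q) → R): 0.34 ≤ 0.71, so result = 1
not ((not R ∨ Q) → R): Gödel ¬ of 1 = 0 (operand ≠ 0)
not P: Gödel ¬ of 0.68 = 0 (operand ≠ 0)
(not ((not R ∨ Q) → R) ∨ not P) = max(0, 0) = 0
not (not ((not R ∨ Q) → R) ∨ not P): Gödel ¬ of 0 = 1 (operand is 0)
((Q ∧ Q) → not (not ((not R ∨ Q) → R) ∨ not P)): 0.34 ≤ 1, so result = 1
(((Q ∧ Q) → not (not ((not R ∨ Q) → R) ∨ not P)) ∧ Q) = min(1, 0.34) = 0.34
((((Q ∧ Q) → not (not ((not R ∨ Q) → R) ∨ not P)) ∧ Q) → Q): 0.34 ≤ 0.34, so result = 1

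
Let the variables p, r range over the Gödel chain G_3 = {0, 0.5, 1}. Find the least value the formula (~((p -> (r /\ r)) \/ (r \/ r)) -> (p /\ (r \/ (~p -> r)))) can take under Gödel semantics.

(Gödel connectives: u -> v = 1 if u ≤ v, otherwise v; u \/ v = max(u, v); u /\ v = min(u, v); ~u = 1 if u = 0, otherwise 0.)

0.50

The minimum is attained at p = 0.5, r = 0:
  (r /\ r) = min(0, 0) = 0
  (p -> (r /\ r)): 0.5 > 0, so result = 0
  (r \/ r) = max(0, 0) = 0
  ((p -> (r /\ r)) \/ (r \/ r)) = max(0, 0) = 0
  ~((p -> (r /\ r)) \/ (r \/ r)): Gödel ¬ of 0 = 1 (operand is 0)
  ~p: Gödel ¬ of 0.5 = 0 (operand ≠ 0)
  (~p -> r): 0 ≤ 0, so result = 1
  (r \/ (~p -> r)) = max(0, 1) = 1
  (p /\ (r \/ (~p -> r))) = min(0.5, 1) = 0.5
  (~((p -> (r /\ r)) \/ (r \/ r)) -> (p /\ (r \/ (~p -> r)))): 1 > 0.5, so result = 0.5
Checking all 9 assignments confirms none give a value below 0.50.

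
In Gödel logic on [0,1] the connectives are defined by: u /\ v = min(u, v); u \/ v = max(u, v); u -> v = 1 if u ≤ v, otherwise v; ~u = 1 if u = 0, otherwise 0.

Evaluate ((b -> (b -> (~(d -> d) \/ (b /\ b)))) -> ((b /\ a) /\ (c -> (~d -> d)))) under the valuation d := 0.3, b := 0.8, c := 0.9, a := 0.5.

0.50

(d -> d): 0.3 ≤ 0.3, so result = 1
~(d -> d): Gödel ¬ of 1 = 0 (operand ≠ 0)
(b /\ b) = min(0.8, 0.8) = 0.8
(~(d -> d) \/ (b /\ b)) = max(0, 0.8) = 0.8
(b -> (~(d -> d) \/ (b /\ b))): 0.8 ≤ 0.8, so result = 1
(b -> (b -> (~(d -> d) \/ (b /\ b)))): 0.8 ≤ 1, so result = 1
(b /\ a) = min(0.8, 0.5) = 0.5
~d: Gödel ¬ of 0.3 = 0 (operand ≠ 0)
(~d -> d): 0 ≤ 0.3, so result = 1
(c -> (~d -> d)): 0.9 ≤ 1, so result = 1
((b /\ a) /\ (c -> (~d -> d))) = min(0.5, 1) = 0.5
((b -> (b -> (~(d -> d) \/ (b /\ b)))) -> ((b /\ a) /\ (c -> (~d -> d)))): 1 > 0.5, so result = 0.5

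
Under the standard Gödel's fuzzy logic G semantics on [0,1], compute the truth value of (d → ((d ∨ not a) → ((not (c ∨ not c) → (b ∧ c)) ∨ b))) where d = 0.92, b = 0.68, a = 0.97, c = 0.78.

not a: Gödel ¬ of 0.97 = 0 (operand ≠ 0)
(d ∨ not a) = max(0.92, 0) = 0.92
not c: Gödel ¬ of 0.78 = 0 (operand ≠ 0)
(c ∨ not c) = max(0.78, 0) = 0.78
not (c ∨ not c): Gödel ¬ of 0.78 = 0 (operand ≠ 0)
(b ∧ c) = min(0.68, 0.78) = 0.68
(not (c ∨ not c) → (b ∧ c)): 0 ≤ 0.68, so result = 1
((not (c ∨ not c) → (b ∧ c)) ∨ b) = max(1, 0.68) = 1
((d ∨ not a) → ((not (c ∨ not c) → (b ∧ c)) ∨ b)): 0.92 ≤ 1, so result = 1
(d → ((d ∨ not a) → ((not (c ∨ not c) → (b ∧ c)) ∨ b))): 0.92 ≤ 1, so result = 1

1.00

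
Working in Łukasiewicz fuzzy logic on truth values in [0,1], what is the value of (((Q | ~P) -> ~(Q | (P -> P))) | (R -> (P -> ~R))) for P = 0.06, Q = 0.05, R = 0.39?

1.00

~P: Łukasiewicz ¬ gives 1 − 0.06 = 0.94
(Q | ~P) = max(0.05, 0.94) = 0.94
(P -> P): min(1, 1 − 0.06 + 0.06) = 1
(Q | (P -> P)) = max(0.05, 1) = 1
~(Q | (P -> P)): Łukasiewicz ¬ gives 1 − 1 = 0
((Q | ~P) -> ~(Q | (P -> P))): min(1, 1 − 0.94 + 0) = 0.06
~R: Łukasiewicz ¬ gives 1 − 0.39 = 0.61
(P -> ~R): min(1, 1 − 0.06 + 0.61) = 1
(R -> (P -> ~R)): min(1, 1 − 0.39 + 1) = 1
(((Q | ~P) -> ~(Q | (P -> P))) | (R -> (P -> ~R))) = max(0.06, 1) = 1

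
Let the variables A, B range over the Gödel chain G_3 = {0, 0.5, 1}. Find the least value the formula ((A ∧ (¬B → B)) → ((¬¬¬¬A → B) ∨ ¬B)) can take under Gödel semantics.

0.50

The minimum is attained at A = 1, B = 0.5:
  ¬B: Gödel ¬ of 0.5 = 0 (operand ≠ 0)
  (¬B → B): 0 ≤ 0.5, so result = 1
  (A ∧ (¬B → B)) = min(1, 1) = 1
  ¬A: Gödel ¬ of 1 = 0 (operand ≠ 0)
  ¬¬A: Gödel ¬ of 0 = 1 (operand is 0)
  ¬¬¬A: Gödel ¬ of 1 = 0 (operand ≠ 0)
  ¬¬¬¬A: Gödel ¬ of 0 = 1 (operand is 0)
  (¬¬¬¬A → B): 1 > 0.5, so result = 0.5
  ¬B: Gödel ¬ of 0.5 = 0 (operand ≠ 0)
  ((¬¬¬¬A → B) ∨ ¬B) = max(0.5, 0) = 0.5
  ((A ∧ (¬B → B)) → ((¬¬¬¬A → B) ∨ ¬B)): 1 > 0.5, so result = 0.5
Checking all 9 assignments confirms none give a value below 0.50.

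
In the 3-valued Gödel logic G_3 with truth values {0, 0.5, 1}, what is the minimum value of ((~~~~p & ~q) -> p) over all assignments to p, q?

The minimum is attained at p = 0.5, q = 0:
  ~p: Gödel ¬ of 0.5 = 0 (operand ≠ 0)
  ~~p: Gödel ¬ of 0 = 1 (operand is 0)
  ~~~p: Gödel ¬ of 1 = 0 (operand ≠ 0)
  ~~~~p: Gödel ¬ of 0 = 1 (operand is 0)
  ~q: Gödel ¬ of 0 = 1 (operand is 0)
  (~~~~p & ~q) = min(1, 1) = 1
  ((~~~~p & ~q) -> p): 1 > 0.5, so result = 0.5
Checking all 9 assignments confirms none give a value below 0.50.

0.50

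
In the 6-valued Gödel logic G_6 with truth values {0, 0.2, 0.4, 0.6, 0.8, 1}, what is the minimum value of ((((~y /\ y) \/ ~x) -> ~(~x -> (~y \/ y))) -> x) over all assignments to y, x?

The minimum is attained at y = 0, x = 0.2:
  ~y: Gödel ¬ of 0 = 1 (operand is 0)
  (~y /\ y) = min(1, 0) = 0
  ~x: Gödel ¬ of 0.2 = 0 (operand ≠ 0)
  ((~y /\ y) \/ ~x) = max(0, 0) = 0
  ~x: Gödel ¬ of 0.2 = 0 (operand ≠ 0)
  ~y: Gödel ¬ of 0 = 1 (operand is 0)
  (~y \/ y) = max(1, 0) = 1
  (~x -> (~y \/ y)): 0 ≤ 1, so result = 1
  ~(~x -> (~y \/ y)): Gödel ¬ of 1 = 0 (operand ≠ 0)
  (((~y /\ y) \/ ~x) -> ~(~x -> (~y \/ y))): 0 ≤ 0, so result = 1
  ((((~y /\ y) \/ ~x) -> ~(~x -> (~y \/ y))) -> x): 1 > 0.2, so result = 0.2
Checking all 36 assignments confirms none give a value below 0.20.

0.20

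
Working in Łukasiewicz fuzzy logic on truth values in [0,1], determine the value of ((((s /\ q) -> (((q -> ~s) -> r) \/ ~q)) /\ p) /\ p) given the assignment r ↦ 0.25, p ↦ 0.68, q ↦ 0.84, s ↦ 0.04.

0.68

(s /\ q) = min(0.04, 0.84) = 0.04
~s: Łukasiewicz ¬ gives 1 − 0.04 = 0.96
(q -> ~s): min(1, 1 − 0.84 + 0.96) = 1
((q -> ~s) -> r): min(1, 1 − 1 + 0.25) = 0.25
~q: Łukasiewicz ¬ gives 1 − 0.84 = 0.16
(((q -> ~s) -> r) \/ ~q) = max(0.25, 0.16) = 0.25
((s /\ q) -> (((q -> ~s) -> r) \/ ~q)): min(1, 1 − 0.04 + 0.25) = 1
(((s /\ q) -> (((q -> ~s) -> r) \/ ~q)) /\ p) = min(1, 0.68) = 0.68
((((s /\ q) -> (((q -> ~s) -> r) \/ ~q)) /\ p) /\ p) = min(0.68, 0.68) = 0.68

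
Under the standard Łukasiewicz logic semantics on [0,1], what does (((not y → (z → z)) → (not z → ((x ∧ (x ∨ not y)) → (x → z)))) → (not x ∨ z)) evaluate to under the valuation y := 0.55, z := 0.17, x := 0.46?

0.54

not y: Łukasiewicz ¬ gives 1 − 0.55 = 0.45
(z → z): min(1, 1 − 0.17 + 0.17) = 1
(not y → (z → z)): min(1, 1 − 0.45 + 1) = 1
not z: Łukasiewicz ¬ gives 1 − 0.17 = 0.83
not y: Łukasiewicz ¬ gives 1 − 0.55 = 0.45
(x ∨ not y) = max(0.46, 0.45) = 0.46
(x ∧ (x ∨ not y)) = min(0.46, 0.46) = 0.46
(x → z): min(1, 1 − 0.46 + 0.17) = 0.71
((x ∧ (x ∨ not y)) → (x → z)): min(1, 1 − 0.46 + 0.71) = 1
(not z → ((x ∧ (x ∨ not y)) → (x → z))): min(1, 1 − 0.83 + 1) = 1
((not y → (z → z)) → (not z → ((x ∧ (x ∨ not y)) → (x → z)))): min(1, 1 − 1 + 1) = 1
not x: Łukasiewicz ¬ gives 1 − 0.46 = 0.54
(not x ∨ z) = max(0.54, 0.17) = 0.54
(((not y → (z → z)) → (not z → ((x ∧ (x ∨ not y)) → (x → z)))) → (not x ∨ z)): min(1, 1 − 1 + 0.54) = 0.54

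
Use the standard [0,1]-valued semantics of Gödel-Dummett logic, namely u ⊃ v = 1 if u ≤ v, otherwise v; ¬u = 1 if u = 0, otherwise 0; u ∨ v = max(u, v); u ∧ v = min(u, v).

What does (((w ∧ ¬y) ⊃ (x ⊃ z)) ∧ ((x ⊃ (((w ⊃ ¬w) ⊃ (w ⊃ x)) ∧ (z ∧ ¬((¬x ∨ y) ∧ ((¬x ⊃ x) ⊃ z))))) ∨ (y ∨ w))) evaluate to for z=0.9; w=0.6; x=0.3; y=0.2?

0.60

¬y: Gödel ¬ of 0.2 = 0 (operand ≠ 0)
(w ∧ ¬y) = min(0.6, 0) = 0
(x ⊃ z): 0.3 ≤ 0.9, so result = 1
((w ∧ ¬y) ⊃ (x ⊃ z)): 0 ≤ 1, so result = 1
¬w: Gödel ¬ of 0.6 = 0 (operand ≠ 0)
(w ⊃ ¬w): 0.6 > 0, so result = 0
(w ⊃ x): 0.6 > 0.3, so result = 0.3
((w ⊃ ¬w) ⊃ (w ⊃ x)): 0 ≤ 0.3, so result = 1
¬x: Gödel ¬ of 0.3 = 0 (operand ≠ 0)
(¬x ∨ y) = max(0, 0.2) = 0.2
¬x: Gödel ¬ of 0.3 = 0 (operand ≠ 0)
(¬x ⊃ x): 0 ≤ 0.3, so result = 1
((¬x ⊃ x) ⊃ z): 1 > 0.9, so result = 0.9
((¬x ∨ y) ∧ ((¬x ⊃ x) ⊃ z)) = min(0.2, 0.9) = 0.2
¬((¬x ∨ y) ∧ ((¬x ⊃ x) ⊃ z)): Gödel ¬ of 0.2 = 0 (operand ≠ 0)
(z ∧ ¬((¬x ∨ y) ∧ ((¬x ⊃ x) ⊃ z))) = min(0.9, 0) = 0
(((w ⊃ ¬w) ⊃ (w ⊃ x)) ∧ (z ∧ ¬((¬x ∨ y) ∧ ((¬x ⊃ x) ⊃ z)))) = min(1, 0) = 0
(x ⊃ (((w ⊃ ¬w) ⊃ (w ⊃ x)) ∧ (z ∧ ¬((¬x ∨ y) ∧ ((¬x ⊃ x) ⊃ z))))): 0.3 > 0, so result = 0
(y ∨ w) = max(0.2, 0.6) = 0.6
((x ⊃ (((w ⊃ ¬w) ⊃ (w ⊃ x)) ∧ (z ∧ ¬((¬x ∨ y) ∧ ((¬x ⊃ x) ⊃ z))))) ∨ (y ∨ w)) = max(0, 0.6) = 0.6
(((w ∧ ¬y) ⊃ (x ⊃ z)) ∧ ((x ⊃ (((w ⊃ ¬w) ⊃ (w ⊃ x)) ∧ (z ∧ ¬((¬x ∨ y) ∧ ((¬x ⊃ x) ⊃ z))))) ∨ (y ∨ w))) = min(1, 0.6) = 0.6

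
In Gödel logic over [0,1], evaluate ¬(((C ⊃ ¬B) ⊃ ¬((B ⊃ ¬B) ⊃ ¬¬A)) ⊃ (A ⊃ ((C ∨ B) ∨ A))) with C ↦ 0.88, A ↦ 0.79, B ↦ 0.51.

0.00

¬B: Gödel ¬ of 0.51 = 0 (operand ≠ 0)
(C ⊃ ¬B): 0.88 > 0, so result = 0
¬B: Gödel ¬ of 0.51 = 0 (operand ≠ 0)
(B ⊃ ¬B): 0.51 > 0, so result = 0
¬A: Gödel ¬ of 0.79 = 0 (operand ≠ 0)
¬¬A: Gödel ¬ of 0 = 1 (operand is 0)
((B ⊃ ¬B) ⊃ ¬¬A): 0 ≤ 1, so result = 1
¬((B ⊃ ¬B) ⊃ ¬¬A): Gödel ¬ of 1 = 0 (operand ≠ 0)
((C ⊃ ¬B) ⊃ ¬((B ⊃ ¬B) ⊃ ¬¬A)): 0 ≤ 0, so result = 1
(C ∨ B) = max(0.88, 0.51) = 0.88
((C ∨ B) ∨ A) = max(0.88, 0.79) = 0.88
(A ⊃ ((C ∨ B) ∨ A)): 0.79 ≤ 0.88, so result = 1
(((C ⊃ ¬B) ⊃ ¬((B ⊃ ¬B) ⊃ ¬¬A)) ⊃ (A ⊃ ((C ∨ B) ∨ A))): 1 ≤ 1, so result = 1
¬(((C ⊃ ¬B) ⊃ ¬((B ⊃ ¬B) ⊃ ¬¬A)) ⊃ (A ⊃ ((C ∨ B) ∨ A))): Gödel ¬ of 1 = 0 (operand ≠ 0)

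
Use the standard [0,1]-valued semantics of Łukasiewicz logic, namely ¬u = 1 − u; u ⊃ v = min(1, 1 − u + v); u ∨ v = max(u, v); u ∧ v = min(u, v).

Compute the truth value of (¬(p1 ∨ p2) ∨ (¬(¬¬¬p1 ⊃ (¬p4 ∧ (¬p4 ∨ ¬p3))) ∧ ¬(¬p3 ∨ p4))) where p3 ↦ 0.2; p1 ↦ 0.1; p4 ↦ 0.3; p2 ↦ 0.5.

0.50

(p1 ∨ p2) = max(0.1, 0.5) = 0.5
¬(p1 ∨ p2): Łukasiewicz ¬ gives 1 − 0.5 = 0.5
¬p1: Łukasiewicz ¬ gives 1 − 0.1 = 0.9
¬¬p1: Łukasiewicz ¬ gives 1 − 0.9 = 0.1
¬¬¬p1: Łukasiewicz ¬ gives 1 − 0.1 = 0.9
¬p4: Łukasiewicz ¬ gives 1 − 0.3 = 0.7
¬p4: Łukasiewicz ¬ gives 1 − 0.3 = 0.7
¬p3: Łukasiewicz ¬ gives 1 − 0.2 = 0.8
(¬p4 ∨ ¬p3) = max(0.7, 0.8) = 0.8
(¬p4 ∧ (¬p4 ∨ ¬p3)) = min(0.7, 0.8) = 0.7
(¬¬¬p1 ⊃ (¬p4 ∧ (¬p4 ∨ ¬p3))): min(1, 1 − 0.9 + 0.7) = 0.8
¬(¬¬¬p1 ⊃ (¬p4 ∧ (¬p4 ∨ ¬p3))): Łukasiewicz ¬ gives 1 − 0.8 = 0.2
¬p3: Łukasiewicz ¬ gives 1 − 0.2 = 0.8
(¬p3 ∨ p4) = max(0.8, 0.3) = 0.8
¬(¬p3 ∨ p4): Łukasiewicz ¬ gives 1 − 0.8 = 0.2
(¬(¬¬¬p1 ⊃ (¬p4 ∧ (¬p4 ∨ ¬p3))) ∧ ¬(¬p3 ∨ p4)) = min(0.2, 0.2) = 0.2
(¬(p1 ∨ p2) ∨ (¬(¬¬¬p1 ⊃ (¬p4 ∧ (¬p4 ∨ ¬p3))) ∧ ¬(¬p3 ∨ p4))) = max(0.5, 0.2) = 0.5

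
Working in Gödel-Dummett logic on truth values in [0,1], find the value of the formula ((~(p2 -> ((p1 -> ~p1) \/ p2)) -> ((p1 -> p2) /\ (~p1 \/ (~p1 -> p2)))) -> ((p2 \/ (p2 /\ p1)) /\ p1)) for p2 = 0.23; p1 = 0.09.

~p1: Gödel ¬ of 0.09 = 0 (operand ≠ 0)
(p1 -> ~p1): 0.09 > 0, so result = 0
((p1 -> ~p1) \/ p2) = max(0, 0.23) = 0.23
(p2 -> ((p1 -> ~p1) \/ p2)): 0.23 ≤ 0.23, so result = 1
~(p2 -> ((p1 -> ~p1) \/ p2)): Gödel ¬ of 1 = 0 (operand ≠ 0)
(p1 -> p2): 0.09 ≤ 0.23, so result = 1
~p1: Gödel ¬ of 0.09 = 0 (operand ≠ 0)
~p1: Gödel ¬ of 0.09 = 0 (operand ≠ 0)
(~p1 -> p2): 0 ≤ 0.23, so result = 1
(~p1 \/ (~p1 -> p2)) = max(0, 1) = 1
((p1 -> p2) /\ (~p1 \/ (~p1 -> p2))) = min(1, 1) = 1
(~(p2 -> ((p1 -> ~p1) \/ p2)) -> ((p1 -> p2) /\ (~p1 \/ (~p1 -> p2)))): 0 ≤ 1, so result = 1
(p2 /\ p1) = min(0.23, 0.09) = 0.09
(p2 \/ (p2 /\ p1)) = max(0.23, 0.09) = 0.23
((p2 \/ (p2 /\ p1)) /\ p1) = min(0.23, 0.09) = 0.09
((~(p2 -> ((p1 -> ~p1) \/ p2)) -> ((p1 -> p2) /\ (~p1 \/ (~p1 -> p2)))) -> ((p2 \/ (p2 /\ p1)) /\ p1)): 1 > 0.09, so result = 0.09

0.09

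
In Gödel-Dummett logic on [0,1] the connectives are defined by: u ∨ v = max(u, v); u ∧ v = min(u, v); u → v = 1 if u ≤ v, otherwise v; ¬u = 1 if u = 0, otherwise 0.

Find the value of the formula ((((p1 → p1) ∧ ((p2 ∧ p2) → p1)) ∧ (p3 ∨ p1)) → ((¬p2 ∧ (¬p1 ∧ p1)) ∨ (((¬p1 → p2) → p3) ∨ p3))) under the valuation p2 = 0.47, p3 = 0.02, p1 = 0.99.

(p1 → p1): 0.99 ≤ 0.99, so result = 1
(p2 ∧ p2) = min(0.47, 0.47) = 0.47
((p2 ∧ p2) → p1): 0.47 ≤ 0.99, so result = 1
((p1 → p1) ∧ ((p2 ∧ p2) → p1)) = min(1, 1) = 1
(p3 ∨ p1) = max(0.02, 0.99) = 0.99
(((p1 → p1) ∧ ((p2 ∧ p2) → p1)) ∧ (p3 ∨ p1)) = min(1, 0.99) = 0.99
¬p2: Gödel ¬ of 0.47 = 0 (operand ≠ 0)
¬p1: Gödel ¬ of 0.99 = 0 (operand ≠ 0)
(¬p1 ∧ p1) = min(0, 0.99) = 0
(¬p2 ∧ (¬p1 ∧ p1)) = min(0, 0) = 0
¬p1: Gödel ¬ of 0.99 = 0 (operand ≠ 0)
(¬p1 → p2): 0 ≤ 0.47, so result = 1
((¬p1 → p2) → p3): 1 > 0.02, so result = 0.02
(((¬p1 → p2) → p3) ∨ p3) = max(0.02, 0.02) = 0.02
((¬p2 ∧ (¬p1 ∧ p1)) ∨ (((¬p1 → p2) → p3) ∨ p3)) = max(0, 0.02) = 0.02
((((p1 → p1) ∧ ((p2 ∧ p2) → p1)) ∧ (p3 ∨ p1)) → ((¬p2 ∧ (¬p1 ∧ p1)) ∨ (((¬p1 → p2) → p3) ∨ p3))): 0.99 > 0.02, so result = 0.02

0.02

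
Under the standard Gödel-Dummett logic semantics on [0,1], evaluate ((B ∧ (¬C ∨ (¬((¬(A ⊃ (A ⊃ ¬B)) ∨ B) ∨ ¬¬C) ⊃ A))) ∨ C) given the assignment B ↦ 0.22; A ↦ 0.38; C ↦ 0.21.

¬C: Gödel ¬ of 0.21 = 0 (operand ≠ 0)
¬B: Gödel ¬ of 0.22 = 0 (operand ≠ 0)
(A ⊃ ¬B): 0.38 > 0, so result = 0
(A ⊃ (A ⊃ ¬B)): 0.38 > 0, so result = 0
¬(A ⊃ (A ⊃ ¬B)): Gödel ¬ of 0 = 1 (operand is 0)
(¬(A ⊃ (A ⊃ ¬B)) ∨ B) = max(1, 0.22) = 1
¬C: Gödel ¬ of 0.21 = 0 (operand ≠ 0)
¬¬C: Gödel ¬ of 0 = 1 (operand is 0)
((¬(A ⊃ (A ⊃ ¬B)) ∨ B) ∨ ¬¬C) = max(1, 1) = 1
¬((¬(A ⊃ (A ⊃ ¬B)) ∨ B) ∨ ¬¬C): Gödel ¬ of 1 = 0 (operand ≠ 0)
(¬((¬(A ⊃ (A ⊃ ¬B)) ∨ B) ∨ ¬¬C) ⊃ A): 0 ≤ 0.38, so result = 1
(¬C ∨ (¬((¬(A ⊃ (A ⊃ ¬B)) ∨ B) ∨ ¬¬C) ⊃ A)) = max(0, 1) = 1
(B ∧ (¬C ∨ (¬((¬(A ⊃ (A ⊃ ¬B)) ∨ B) ∨ ¬¬C) ⊃ A))) = min(0.22, 1) = 0.22
((B ∧ (¬C ∨ (¬((¬(A ⊃ (A ⊃ ¬B)) ∨ B) ∨ ¬¬C) ⊃ A))) ∨ C) = max(0.22, 0.21) = 0.22

0.22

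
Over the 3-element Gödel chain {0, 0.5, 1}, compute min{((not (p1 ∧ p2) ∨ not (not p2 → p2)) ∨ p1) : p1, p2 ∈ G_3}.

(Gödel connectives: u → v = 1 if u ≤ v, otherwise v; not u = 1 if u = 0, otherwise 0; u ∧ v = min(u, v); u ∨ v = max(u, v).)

The minimum is attained at p1 = 0.5, p2 = 0.5:
  (p1 ∧ p2) = min(0.5, 0.5) = 0.5
  not (p1 ∧ p2): Gödel ¬ of 0.5 = 0 (operand ≠ 0)
  not p2: Gödel ¬ of 0.5 = 0 (operand ≠ 0)
  (not p2 → p2): 0 ≤ 0.5, so result = 1
  not (not p2 → p2): Gödel ¬ of 1 = 0 (operand ≠ 0)
  (not (p1 ∧ p2) ∨ not (not p2 → p2)) = max(0, 0) = 0
  ((not (p1 ∧ p2) ∨ not (not p2 → p2)) ∨ p1) = max(0, 0.5) = 0.5
Checking all 9 assignments confirms none give a value below 0.50.

0.50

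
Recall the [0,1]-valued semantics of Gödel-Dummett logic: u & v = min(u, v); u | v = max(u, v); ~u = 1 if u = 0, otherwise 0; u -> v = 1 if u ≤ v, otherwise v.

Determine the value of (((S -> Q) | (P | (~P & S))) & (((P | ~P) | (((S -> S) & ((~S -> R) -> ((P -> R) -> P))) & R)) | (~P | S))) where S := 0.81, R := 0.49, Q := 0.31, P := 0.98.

0.98

(S -> Q): 0.81 > 0.31, so result = 0.31
~P: Gödel ¬ of 0.98 = 0 (operand ≠ 0)
(~P & S) = min(0, 0.81) = 0
(P | (~P & S)) = max(0.98, 0) = 0.98
((S -> Q) | (P | (~P & S))) = max(0.31, 0.98) = 0.98
~P: Gödel ¬ of 0.98 = 0 (operand ≠ 0)
(P | ~P) = max(0.98, 0) = 0.98
(S -> S): 0.81 ≤ 0.81, so result = 1
~S: Gödel ¬ of 0.81 = 0 (operand ≠ 0)
(~S -> R): 0 ≤ 0.49, so result = 1
(P -> R): 0.98 > 0.49, so result = 0.49
((P -> R) -> P): 0.49 ≤ 0.98, so result = 1
((~S -> R) -> ((P -> R) -> P)): 1 ≤ 1, so result = 1
((S -> S) & ((~S -> R) -> ((P -> R) -> P))) = min(1, 1) = 1
(((S -> S) & ((~S -> R) -> ((P -> R) -> P))) & R) = min(1, 0.49) = 0.49
((P | ~P) | (((S -> S) & ((~S -> R) -> ((P -> R) -> P))) & R)) = max(0.98, 0.49) = 0.98
~P: Gödel ¬ of 0.98 = 0 (operand ≠ 0)
(~P | S) = max(0, 0.81) = 0.81
(((P | ~P) | (((S -> S) & ((~S -> R) -> ((P -> R) -> P))) & R)) | (~P | S)) = max(0.98, 0.81) = 0.98
(((S -> Q) | (P | (~P & S))) & (((P | ~P) | (((S -> S) & ((~S -> R) -> ((P -> R) -> P))) & R)) | (~P | S))) = min(0.98, 0.98) = 0.98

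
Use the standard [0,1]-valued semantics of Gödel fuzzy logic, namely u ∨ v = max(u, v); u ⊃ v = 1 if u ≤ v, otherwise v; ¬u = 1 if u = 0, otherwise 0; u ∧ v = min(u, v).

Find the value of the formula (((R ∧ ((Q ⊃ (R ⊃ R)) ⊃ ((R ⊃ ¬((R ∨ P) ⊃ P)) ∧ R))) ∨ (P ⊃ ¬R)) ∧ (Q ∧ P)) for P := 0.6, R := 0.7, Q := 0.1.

0.00

(R ⊃ R): 0.7 ≤ 0.7, so result = 1
(Q ⊃ (R ⊃ R)): 0.1 ≤ 1, so result = 1
(R ∨ P) = max(0.7, 0.6) = 0.7
((R ∨ P) ⊃ P): 0.7 > 0.6, so result = 0.6
¬((R ∨ P) ⊃ P): Gödel ¬ of 0.6 = 0 (operand ≠ 0)
(R ⊃ ¬((R ∨ P) ⊃ P)): 0.7 > 0, so result = 0
((R ⊃ ¬((R ∨ P) ⊃ P)) ∧ R) = min(0, 0.7) = 0
((Q ⊃ (R ⊃ R)) ⊃ ((R ⊃ ¬((R ∨ P) ⊃ P)) ∧ R)): 1 > 0, so result = 0
(R ∧ ((Q ⊃ (R ⊃ R)) ⊃ ((R ⊃ ¬((R ∨ P) ⊃ P)) ∧ R))) = min(0.7, 0) = 0
¬R: Gödel ¬ of 0.7 = 0 (operand ≠ 0)
(P ⊃ ¬R): 0.6 > 0, so result = 0
((R ∧ ((Q ⊃ (R ⊃ R)) ⊃ ((R ⊃ ¬((R ∨ P) ⊃ P)) ∧ R))) ∨ (P ⊃ ¬R)) = max(0, 0) = 0
(Q ∧ P) = min(0.1, 0.6) = 0.1
(((R ∧ ((Q ⊃ (R ⊃ R)) ⊃ ((R ⊃ ¬((R ∨ P) ⊃ P)) ∧ R))) ∨ (P ⊃ ¬R)) ∧ (Q ∧ P)) = min(0, 0.1) = 0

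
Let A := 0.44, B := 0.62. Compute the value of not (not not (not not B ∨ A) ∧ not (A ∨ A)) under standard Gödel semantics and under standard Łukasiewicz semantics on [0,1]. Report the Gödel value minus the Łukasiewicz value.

0.56

Gödel evaluation:
  not B: Gödel ¬ of 0.62 = 0 (operand ≠ 0)
  not not B: Gödel ¬ of 0 = 1 (operand is 0)
  (not not B ∨ A) = max(1, 0.44) = 1
  not (not not B ∨ A): Gödel ¬ of 1 = 0 (operand ≠ 0)
  not not (not not B ∨ A): Gödel ¬ of 0 = 1 (operand is 0)
  (A ∨ A) = max(0.44, 0.44) = 0.44
  not (A ∨ A): Gödel ¬ of 0.44 = 0 (operand ≠ 0)
  (not not (not not B ∨ A) ∧ not (A ∨ A)) = min(1, 0) = 0
  not (not not (not not B ∨ A) ∧ not (A ∨ A)): Gödel ¬ of 0 = 1 (operand is 0)
  Gödel value = 1
Łukasiewicz evaluation:
  not B: Łukasiewicz ¬ gives 1 − 0.62 = 0.38
  not not B: Łukasiewicz ¬ gives 1 − 0.38 = 0.62
  (not not B ∨ A) = max(0.62, 0.44) = 0.62
  not (not not B ∨ A): Łukasiewicz ¬ gives 1 − 0.62 = 0.38
  not not (not not B ∨ A): Łukasiewicz ¬ gives 1 − 0.38 = 0.62
  (A ∨ A) = max(0.44, 0.44) = 0.44
  not (A ∨ A): Łukasiewicz ¬ gives 1 − 0.44 = 0.56
  (not not (not not B ∨ A) ∧ not (A ∨ A)) = min(0.62, 0.56) = 0.56
  not (not not (not not B ∨ A) ∧ not (A ∨ A)): Łukasiewicz ¬ gives 1 − 0.56 = 0.44
  Łukasiewicz value = 0.44
Difference: 1 − 0.44 = 0.56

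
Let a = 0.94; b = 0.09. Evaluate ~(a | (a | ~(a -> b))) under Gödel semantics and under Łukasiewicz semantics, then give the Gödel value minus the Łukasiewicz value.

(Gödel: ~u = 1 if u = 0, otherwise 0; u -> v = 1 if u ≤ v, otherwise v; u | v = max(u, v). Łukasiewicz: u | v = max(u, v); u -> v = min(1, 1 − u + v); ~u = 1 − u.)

Gödel evaluation:
  (a -> b): 0.94 > 0.09, so result = 0.09
  ~(a -> b): Gödel ¬ of 0.09 = 0 (operand ≠ 0)
  (a | ~(a -> b)) = max(0.94, 0) = 0.94
  (a | (a | ~(a -> b))) = max(0.94, 0.94) = 0.94
  ~(a | (a | ~(a -> b))): Gödel ¬ of 0.94 = 0 (operand ≠ 0)
  Gödel value = 0
Łukasiewicz evaluation:
  (a -> b): min(1, 1 − 0.94 + 0.09) = 0.15
  ~(a -> b): Łukasiewicz ¬ gives 1 − 0.15 = 0.85
  (a | ~(a -> b)) = max(0.94, 0.85) = 0.94
  (a | (a | ~(a -> b))) = max(0.94, 0.94) = 0.94
  ~(a | (a | ~(a -> b))): Łukasiewicz ¬ gives 1 − 0.94 = 0.06
  Łukasiewicz value = 0.06
Difference: 0 − 0.06 = -0.06

-0.06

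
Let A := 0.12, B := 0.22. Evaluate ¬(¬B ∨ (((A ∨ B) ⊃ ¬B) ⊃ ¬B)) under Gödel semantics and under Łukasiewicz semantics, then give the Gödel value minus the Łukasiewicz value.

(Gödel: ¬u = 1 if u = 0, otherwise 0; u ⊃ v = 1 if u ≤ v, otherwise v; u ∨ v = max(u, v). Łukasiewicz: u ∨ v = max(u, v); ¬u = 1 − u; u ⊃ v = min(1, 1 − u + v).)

-0.22

Gödel evaluation:
  ¬B: Gödel ¬ of 0.22 = 0 (operand ≠ 0)
  (A ∨ B) = max(0.12, 0.22) = 0.22
  ¬B: Gödel ¬ of 0.22 = 0 (operand ≠ 0)
  ((A ∨ B) ⊃ ¬B): 0.22 > 0, so result = 0
  ¬B: Gödel ¬ of 0.22 = 0 (operand ≠ 0)
  (((A ∨ B) ⊃ ¬B) ⊃ ¬B): 0 ≤ 0, so result = 1
  (¬B ∨ (((A ∨ B) ⊃ ¬B) ⊃ ¬B)) = max(0, 1) = 1
  ¬(¬B ∨ (((A ∨ B) ⊃ ¬B) ⊃ ¬B)): Gödel ¬ of 1 = 0 (operand ≠ 0)
  Gödel value = 0
Łukasiewicz evaluation:
  ¬B: Łukasiewicz ¬ gives 1 − 0.22 = 0.78
  (A ∨ B) = max(0.12, 0.22) = 0.22
  ¬B: Łukasiewicz ¬ gives 1 − 0.22 = 0.78
  ((A ∨ B) ⊃ ¬B): min(1, 1 − 0.22 + 0.78) = 1
  ¬B: Łukasiewicz ¬ gives 1 − 0.22 = 0.78
  (((A ∨ B) ⊃ ¬B) ⊃ ¬B): min(1, 1 − 1 + 0.78) = 0.78
  (¬B ∨ (((A ∨ B) ⊃ ¬B) ⊃ ¬B)) = max(0.78, 0.78) = 0.78
  ¬(¬B ∨ (((A ∨ B) ⊃ ¬B) ⊃ ¬B)): Łukasiewicz ¬ gives 1 − 0.78 = 0.22
  Łukasiewicz value = 0.22
Difference: 0 − 0.22 = -0.22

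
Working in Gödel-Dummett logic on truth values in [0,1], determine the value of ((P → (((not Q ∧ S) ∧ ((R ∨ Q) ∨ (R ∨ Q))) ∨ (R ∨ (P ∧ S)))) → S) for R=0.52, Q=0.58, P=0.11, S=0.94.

not Q: Gödel ¬ of 0.58 = 0 (operand ≠ 0)
(not Q ∧ S) = min(0, 0.94) = 0
(R ∨ Q) = max(0.52, 0.58) = 0.58
(R ∨ Q) = max(0.52, 0.58) = 0.58
((R ∨ Q) ∨ (R ∨ Q)) = max(0.58, 0.58) = 0.58
((not Q ∧ S) ∧ ((R ∨ Q) ∨ (R ∨ Q))) = min(0, 0.58) = 0
(P ∧ S) = min(0.11, 0.94) = 0.11
(R ∨ (P ∧ S)) = max(0.52, 0.11) = 0.52
(((not Q ∧ S) ∧ ((R ∨ Q) ∨ (R ∨ Q))) ∨ (R ∨ (P ∧ S))) = max(0, 0.52) = 0.52
(P → (((not Q ∧ S) ∧ ((R ∨ Q) ∨ (R ∨ Q))) ∨ (R ∨ (P ∧ S)))): 0.11 ≤ 0.52, so result = 1
((P → (((not Q ∧ S) ∧ ((R ∨ Q) ∨ (R ∨ Q))) ∨ (R ∨ (P ∧ S)))) → S): 1 > 0.94, so result = 0.94

0.94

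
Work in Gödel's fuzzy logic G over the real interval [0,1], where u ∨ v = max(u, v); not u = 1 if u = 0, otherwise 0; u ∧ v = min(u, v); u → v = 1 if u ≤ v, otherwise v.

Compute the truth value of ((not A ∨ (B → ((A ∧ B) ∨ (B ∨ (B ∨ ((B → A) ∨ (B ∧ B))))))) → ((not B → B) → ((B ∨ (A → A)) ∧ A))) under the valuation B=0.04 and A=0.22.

0.22

not A: Gödel ¬ of 0.22 = 0 (operand ≠ 0)
(A ∧ B) = min(0.22, 0.04) = 0.04
(B → A): 0.04 ≤ 0.22, so result = 1
(B ∧ B) = min(0.04, 0.04) = 0.04
((B → A) ∨ (B ∧ B)) = max(1, 0.04) = 1
(B ∨ ((B → A) ∨ (B ∧ B))) = max(0.04, 1) = 1
(B ∨ (B ∨ ((B → A) ∨ (B ∧ B)))) = max(0.04, 1) = 1
((A ∧ B) ∨ (B ∨ (B ∨ ((B → A) ∨ (B ∧ B))))) = max(0.04, 1) = 1
(B → ((A ∧ B) ∨ (B ∨ (B ∨ ((B → A) ∨ (B ∧ B)))))): 0.04 ≤ 1, so result = 1
(not A ∨ (B → ((A ∧ B) ∨ (B ∨ (B ∨ ((B → A) ∨ (B ∧ B))))))) = max(0, 1) = 1
not B: Gödel ¬ of 0.04 = 0 (operand ≠ 0)
(not B → B): 0 ≤ 0.04, so result = 1
(A → A): 0.22 ≤ 0.22, so result = 1
(B ∨ (A → A)) = max(0.04, 1) = 1
((B ∨ (A → A)) ∧ A) = min(1, 0.22) = 0.22
((not B → B) → ((B ∨ (A → A)) ∧ A)): 1 > 0.22, so result = 0.22
((not A ∨ (B → ((A ∧ B) ∨ (B ∨ (B ∨ ((B → A) ∨ (B ∧ B))))))) → ((not B → B) → ((B ∨ (A → A)) ∧ A))): 1 > 0.22, so result = 0.22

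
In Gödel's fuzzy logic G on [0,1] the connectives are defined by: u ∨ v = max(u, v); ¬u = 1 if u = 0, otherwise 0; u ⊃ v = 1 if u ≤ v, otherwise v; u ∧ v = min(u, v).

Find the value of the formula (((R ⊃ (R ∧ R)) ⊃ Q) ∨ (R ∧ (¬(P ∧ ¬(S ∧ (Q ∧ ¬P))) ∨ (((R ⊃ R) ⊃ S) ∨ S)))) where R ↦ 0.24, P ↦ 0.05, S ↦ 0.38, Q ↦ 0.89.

(R ∧ R) = min(0.24, 0.24) = 0.24
(R ⊃ (R ∧ R)): 0.24 ≤ 0.24, so result = 1
((R ⊃ (R ∧ R)) ⊃ Q): 1 > 0.89, so result = 0.89
¬P: Gödel ¬ of 0.05 = 0 (operand ≠ 0)
(Q ∧ ¬P) = min(0.89, 0) = 0
(S ∧ (Q ∧ ¬P)) = min(0.38, 0) = 0
¬(S ∧ (Q ∧ ¬P)): Gödel ¬ of 0 = 1 (operand is 0)
(P ∧ ¬(S ∧ (Q ∧ ¬P))) = min(0.05, 1) = 0.05
¬(P ∧ ¬(S ∧ (Q ∧ ¬P))): Gödel ¬ of 0.05 = 0 (operand ≠ 0)
(R ⊃ R): 0.24 ≤ 0.24, so result = 1
((R ⊃ R) ⊃ S): 1 > 0.38, so result = 0.38
(((R ⊃ R) ⊃ S) ∨ S) = max(0.38, 0.38) = 0.38
(¬(P ∧ ¬(S ∧ (Q ∧ ¬P))) ∨ (((R ⊃ R) ⊃ S) ∨ S)) = max(0, 0.38) = 0.38
(R ∧ (¬(P ∧ ¬(S ∧ (Q ∧ ¬P))) ∨ (((R ⊃ R) ⊃ S) ∨ S))) = min(0.24, 0.38) = 0.24
(((R ⊃ (R ∧ R)) ⊃ Q) ∨ (R ∧ (¬(P ∧ ¬(S ∧ (Q ∧ ¬P))) ∨ (((R ⊃ R) ⊃ S) ∨ S)))) = max(0.89, 0.24) = 0.89

0.89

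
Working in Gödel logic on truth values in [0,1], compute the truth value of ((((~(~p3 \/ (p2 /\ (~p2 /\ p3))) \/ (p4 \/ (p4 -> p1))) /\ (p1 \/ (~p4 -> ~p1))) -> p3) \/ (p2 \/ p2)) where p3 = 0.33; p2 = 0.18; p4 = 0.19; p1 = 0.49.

0.33

~p3: Gödel ¬ of 0.33 = 0 (operand ≠ 0)
~p2: Gödel ¬ of 0.18 = 0 (operand ≠ 0)
(~p2 /\ p3) = min(0, 0.33) = 0
(p2 /\ (~p2 /\ p3)) = min(0.18, 0) = 0
(~p3 \/ (p2 /\ (~p2 /\ p3))) = max(0, 0) = 0
~(~p3 \/ (p2 /\ (~p2 /\ p3))): Gödel ¬ of 0 = 1 (operand is 0)
(p4 -> p1): 0.19 ≤ 0.49, so result = 1
(p4 \/ (p4 -> p1)) = max(0.19, 1) = 1
(~(~p3 \/ (p2 /\ (~p2 /\ p3))) \/ (p4 \/ (p4 -> p1))) = max(1, 1) = 1
~p4: Gödel ¬ of 0.19 = 0 (operand ≠ 0)
~p1: Gödel ¬ of 0.49 = 0 (operand ≠ 0)
(~p4 -> ~p1): 0 ≤ 0, so result = 1
(p1 \/ (~p4 -> ~p1)) = max(0.49, 1) = 1
((~(~p3 \/ (p2 /\ (~p2 /\ p3))) \/ (p4 \/ (p4 -> p1))) /\ (p1 \/ (~p4 -> ~p1))) = min(1, 1) = 1
(((~(~p3 \/ (p2 /\ (~p2 /\ p3))) \/ (p4 \/ (p4 -> p1))) /\ (p1 \/ (~p4 -> ~p1))) -> p3): 1 > 0.33, so result = 0.33
(p2 \/ p2) = max(0.18, 0.18) = 0.18
((((~(~p3 \/ (p2 /\ (~p2 /\ p3))) \/ (p4 \/ (p4 -> p1))) /\ (p1 \/ (~p4 -> ~p1))) -> p3) \/ (p2 \/ p2)) = max(0.33, 0.18) = 0.33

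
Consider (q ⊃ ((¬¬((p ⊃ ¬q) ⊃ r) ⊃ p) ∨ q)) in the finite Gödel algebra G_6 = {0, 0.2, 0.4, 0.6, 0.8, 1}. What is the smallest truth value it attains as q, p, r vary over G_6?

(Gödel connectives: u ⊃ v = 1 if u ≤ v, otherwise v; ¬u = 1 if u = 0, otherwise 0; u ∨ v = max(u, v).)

Every assignment gives 1. For instance at q = 0, p = 0, r = 0:
  ¬q: Gödel ¬ of 0 = 1 (operand is 0)
  (p ⊃ ¬q): 0 ≤ 1, so result = 1
  ((p ⊃ ¬q) ⊃ r): 1 > 0, so result = 0
  ¬((p ⊃ ¬q) ⊃ r): Gödel ¬ of 0 = 1 (operand is 0)
  ¬¬((p ⊃ ¬q) ⊃ r): Gödel ¬ of 1 = 0 (operand ≠ 0)
  (¬¬((p ⊃ ¬q) ⊃ r) ⊃ p): 0 ≤ 0, so result = 1
  ((¬¬((p ⊃ ¬q) ⊃ r) ⊃ p) ∨ q) = max(1, 0) = 1
  (q ⊃ ((¬¬((p ⊃ ¬q) ⊃ r) ⊃ p) ∨ q)): 0 ≤ 1, so result = 1
All 216 assignments give value 1 — the formula is a G_6-tautology.

1.00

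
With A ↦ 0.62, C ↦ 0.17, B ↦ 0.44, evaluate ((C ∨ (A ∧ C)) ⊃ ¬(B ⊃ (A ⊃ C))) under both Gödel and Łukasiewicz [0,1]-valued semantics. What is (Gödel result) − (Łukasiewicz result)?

-0.83

Gödel evaluation:
  (A ∧ C) = min(0.62, 0.17) = 0.17
  (C ∨ (A ∧ C)) = max(0.17, 0.17) = 0.17
  (A ⊃ C): 0.62 > 0.17, so result = 0.17
  (B ⊃ (A ⊃ C)): 0.44 > 0.17, so result = 0.17
  ¬(B ⊃ (A ⊃ C)): Gödel ¬ of 0.17 = 0 (operand ≠ 0)
  ((C ∨ (A ∧ C)) ⊃ ¬(B ⊃ (A ⊃ C))): 0.17 > 0, so result = 0
  Gödel value = 0
Łukasiewicz evaluation:
  (A ∧ C) = min(0.62, 0.17) = 0.17
  (C ∨ (A ∧ C)) = max(0.17, 0.17) = 0.17
  (A ⊃ C): min(1, 1 − 0.62 + 0.17) = 0.55
  (B ⊃ (A ⊃ C)): min(1, 1 − 0.44 + 0.55) = 1
  ¬(B ⊃ (A ⊃ C)): Łukasiewicz ¬ gives 1 − 1 = 0
  ((C ∨ (A ∧ C)) ⊃ ¬(B ⊃ (A ⊃ C))): min(1, 1 − 0.17 + 0) = 0.83
  Łukasiewicz value = 0.83
Difference: 0 − 0.83 = -0.83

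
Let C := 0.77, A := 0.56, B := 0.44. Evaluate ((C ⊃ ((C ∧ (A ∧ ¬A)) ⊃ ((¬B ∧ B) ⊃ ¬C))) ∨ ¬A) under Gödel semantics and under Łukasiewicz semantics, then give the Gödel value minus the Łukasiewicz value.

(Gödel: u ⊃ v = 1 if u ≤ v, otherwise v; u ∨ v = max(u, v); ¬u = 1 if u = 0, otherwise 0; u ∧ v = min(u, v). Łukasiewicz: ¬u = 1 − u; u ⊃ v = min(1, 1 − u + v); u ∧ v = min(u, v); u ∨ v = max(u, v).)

0.00

Gödel evaluation:
  ¬A: Gödel ¬ of 0.56 = 0 (operand ≠ 0)
  (A ∧ ¬A) = min(0.56, 0) = 0
  (C ∧ (A ∧ ¬A)) = min(0.77, 0) = 0
  ¬B: Gödel ¬ of 0.44 = 0 (operand ≠ 0)
  (¬B ∧ B) = min(0, 0.44) = 0
  ¬C: Gödel ¬ of 0.77 = 0 (operand ≠ 0)
  ((¬B ∧ B) ⊃ ¬C): 0 ≤ 0, so result = 1
  ((C ∧ (A ∧ ¬A)) ⊃ ((¬B ∧ B) ⊃ ¬C)): 0 ≤ 1, so result = 1
  (C ⊃ ((C ∧ (A ∧ ¬A)) ⊃ ((¬B ∧ B) ⊃ ¬C))): 0.77 ≤ 1, so result = 1
  ¬A: Gödel ¬ of 0.56 = 0 (operand ≠ 0)
  ((C ⊃ ((C ∧ (A ∧ ¬A)) ⊃ ((¬B ∧ B) ⊃ ¬C))) ∨ ¬A) = max(1, 0) = 1
  Gödel value = 1
Łukasiewicz evaluation:
  ¬A: Łukasiewicz ¬ gives 1 − 0.56 = 0.44
  (A ∧ ¬A) = min(0.56, 0.44) = 0.44
  (C ∧ (A ∧ ¬A)) = min(0.77, 0.44) = 0.44
  ¬B: Łukasiewicz ¬ gives 1 − 0.44 = 0.56
  (¬B ∧ B) = min(0.56, 0.44) = 0.44
  ¬C: Łukasiewicz ¬ gives 1 − 0.77 = 0.23
  ((¬B ∧ B) ⊃ ¬C): min(1, 1 − 0.44 + 0.23) = 0.79
  ((C ∧ (A ∧ ¬A)) ⊃ ((¬B ∧ B) ⊃ ¬C)): min(1, 1 − 0.44 + 0.79) = 1
  (C ⊃ ((C ∧ (A ∧ ¬A)) ⊃ ((¬B ∧ B) ⊃ ¬C))): min(1, 1 − 0.77 + 1) = 1
  ¬A: Łukasiewicz ¬ gives 1 − 0.56 = 0.44
  ((C ⊃ ((C ∧ (A ∧ ¬A)) ⊃ ((¬B ∧ B) ⊃ ¬C))) ∨ ¬A) = max(1, 0.44) = 1
  Łukasiewicz value = 1
Difference: 1 − 1 = 0.00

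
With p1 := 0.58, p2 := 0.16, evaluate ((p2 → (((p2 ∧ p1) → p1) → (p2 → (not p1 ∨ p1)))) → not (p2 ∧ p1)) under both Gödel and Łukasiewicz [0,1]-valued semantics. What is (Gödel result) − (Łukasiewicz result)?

Gödel evaluation:
  (p2 ∧ p1) = min(0.16, 0.58) = 0.16
  ((p2 ∧ p1) → p1): 0.16 ≤ 0.58, so result = 1
  not p1: Gödel ¬ of 0.58 = 0 (operand ≠ 0)
  (not p1 ∨ p1) = max(0, 0.58) = 0.58
  (p2 → (not p1 ∨ p1)): 0.16 ≤ 0.58, so result = 1
  (((p2 ∧ p1) → p1) → (p2 → (not p1 ∨ p1))): 1 ≤ 1, so result = 1
  (p2 → (((p2 ∧ p1) → p1) → (p2 → (not p1 ∨ p1)))): 0.16 ≤ 1, so result = 1
  (p2 ∧ p1) = min(0.16, 0.58) = 0.16
  not (p2 ∧ p1): Gödel ¬ of 0.16 = 0 (operand ≠ 0)
  ((p2 → (((p2 ∧ p1) → p1) → (p2 → (not p1 ∨ p1)))) → not (p2 ∧ p1)): 1 > 0, so result = 0
  Gödel value = 0
Łukasiewicz evaluation:
  (p2 ∧ p1) = min(0.16, 0.58) = 0.16
  ((p2 ∧ p1) → p1): min(1, 1 − 0.16 + 0.58) = 1
  not p1: Łukasiewicz ¬ gives 1 − 0.58 = 0.42
  (not p1 ∨ p1) = max(0.42, 0.58) = 0.58
  (p2 → (not p1 ∨ p1)): min(1, 1 − 0.16 + 0.58) = 1
  (((p2 ∧ p1) → p1) → (p2 → (not p1 ∨ p1))): min(1, 1 − 1 + 1) = 1
  (p2 → (((p2 ∧ p1) → p1) → (p2 → (not p1 ∨ p1)))): min(1, 1 − 0.16 + 1) = 1
  (p2 ∧ p1) = min(0.16, 0.58) = 0.16
  not (p2 ∧ p1): Łukasiewicz ¬ gives 1 − 0.16 = 0.84
  ((p2 → (((p2 ∧ p1) → p1) → (p2 → (not p1 ∨ p1)))) → not (p2 ∧ p1)): min(1, 1 − 1 + 0.84) = 0.84
  Łukasiewicz value = 0.84
Difference: 0 − 0.84 = -0.84

-0.84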